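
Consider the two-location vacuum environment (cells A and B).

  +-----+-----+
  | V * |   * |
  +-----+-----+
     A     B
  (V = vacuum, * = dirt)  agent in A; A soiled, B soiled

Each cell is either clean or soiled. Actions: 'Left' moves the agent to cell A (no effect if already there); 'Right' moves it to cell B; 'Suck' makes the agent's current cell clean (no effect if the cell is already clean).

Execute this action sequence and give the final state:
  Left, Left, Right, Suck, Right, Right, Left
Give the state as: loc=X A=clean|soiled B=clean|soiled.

1. Left → loc=A A=soiled B=soiled
2. Left → loc=A A=soiled B=soiled
3. Right → loc=B A=soiled B=soiled
4. Suck → loc=B A=soiled B=clean
5. Right → loc=B A=soiled B=clean
6. Right → loc=B A=soiled B=clean
7. Left → loc=A A=soiled B=clean

loc=A A=soiled B=clean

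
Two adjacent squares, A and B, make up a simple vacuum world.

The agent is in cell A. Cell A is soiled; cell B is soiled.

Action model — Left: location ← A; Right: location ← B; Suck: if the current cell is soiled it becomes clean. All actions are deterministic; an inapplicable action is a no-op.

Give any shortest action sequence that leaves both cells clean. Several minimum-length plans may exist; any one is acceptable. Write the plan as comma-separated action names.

step 1/3 (Suck): <A|clean|soiled>
step 2/3 (Right): <B|clean|soiled>
step 3/3 (Suck): <B|clean|clean>
min 3: Suck A + move + Suck B

Suck, Right, Suck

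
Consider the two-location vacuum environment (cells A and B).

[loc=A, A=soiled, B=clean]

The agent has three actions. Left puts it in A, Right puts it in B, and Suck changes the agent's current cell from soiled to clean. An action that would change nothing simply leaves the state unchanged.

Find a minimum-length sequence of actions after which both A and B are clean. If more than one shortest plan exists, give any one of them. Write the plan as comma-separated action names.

t=1 Suck ⇒ loc=A A=clean B=clean
min 1: A is soiled, one Suck

Suck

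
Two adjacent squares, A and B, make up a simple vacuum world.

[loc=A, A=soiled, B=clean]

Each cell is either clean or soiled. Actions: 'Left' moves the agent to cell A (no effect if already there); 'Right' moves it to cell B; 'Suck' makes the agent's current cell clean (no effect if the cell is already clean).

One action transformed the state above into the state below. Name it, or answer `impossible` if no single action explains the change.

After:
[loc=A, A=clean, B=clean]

try  Left: in A — A soiled, B clean
try Right: in B — A soiled, B clean
try  Suck: in A — A clean, B clean  ← match

Suck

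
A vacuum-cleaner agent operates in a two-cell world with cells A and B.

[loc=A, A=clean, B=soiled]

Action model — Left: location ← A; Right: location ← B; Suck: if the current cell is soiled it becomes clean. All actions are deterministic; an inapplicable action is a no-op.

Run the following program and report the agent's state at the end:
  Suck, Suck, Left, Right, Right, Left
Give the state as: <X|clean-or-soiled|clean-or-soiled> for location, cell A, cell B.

1) do Suck; now <A|clean|soiled>
2) do Suck; now <A|clean|soiled>
3) do Left; now <A|clean|soiled>
4) do Right; now <B|clean|soiled>
5) do Right; now <B|clean|soiled>
6) do Left; now <A|clean|soiled>

<A|clean|soiled>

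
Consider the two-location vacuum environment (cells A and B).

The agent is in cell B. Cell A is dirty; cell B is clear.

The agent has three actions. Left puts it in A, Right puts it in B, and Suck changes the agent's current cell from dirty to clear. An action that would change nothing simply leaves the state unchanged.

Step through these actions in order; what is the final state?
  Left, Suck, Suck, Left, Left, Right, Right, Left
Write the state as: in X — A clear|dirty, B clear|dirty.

Left (#1): in A — A dirty, B clear
Suck (#2): in A — A clear, B clear
Suck (#3): in A — A clear, B clear
Left (#4): in A — A clear, B clear
Left (#5): in A — A clear, B clear
Right (#6): in B — A clear, B clear
Right (#7): in B — A clear, B clear
Left (#8): in A — A clear, B clear

in A — A clear, B clear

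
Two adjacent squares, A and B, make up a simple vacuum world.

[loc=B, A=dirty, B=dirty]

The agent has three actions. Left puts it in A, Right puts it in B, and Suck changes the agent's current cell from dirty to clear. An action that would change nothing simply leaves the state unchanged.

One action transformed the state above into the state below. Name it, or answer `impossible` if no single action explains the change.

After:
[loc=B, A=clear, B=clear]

impossible

try  Left: in A — A dirty, B dirty
try Right: in B — A dirty, B dirty
try  Suck: in B — A dirty, B clear
no single action produces the after-state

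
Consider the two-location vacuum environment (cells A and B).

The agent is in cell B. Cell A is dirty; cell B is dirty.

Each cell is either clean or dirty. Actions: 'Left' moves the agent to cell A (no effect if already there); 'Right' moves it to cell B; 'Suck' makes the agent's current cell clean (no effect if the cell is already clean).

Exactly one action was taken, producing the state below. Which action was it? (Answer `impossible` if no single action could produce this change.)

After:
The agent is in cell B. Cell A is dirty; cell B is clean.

Suck

try  Left: <A|dirty|dirty>
try Right: <B|dirty|dirty>
try  Suck: <B|dirty|clean>  ← match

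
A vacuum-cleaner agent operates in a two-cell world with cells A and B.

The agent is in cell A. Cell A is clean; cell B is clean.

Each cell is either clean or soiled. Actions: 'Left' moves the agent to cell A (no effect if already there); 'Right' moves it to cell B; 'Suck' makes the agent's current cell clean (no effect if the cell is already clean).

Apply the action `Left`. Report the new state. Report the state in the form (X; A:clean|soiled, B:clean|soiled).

start: (A; A:clean, B:clean)
t=1 Left ⇒ (A; A:clean, B:clean)

(A; A:clean, B:clean)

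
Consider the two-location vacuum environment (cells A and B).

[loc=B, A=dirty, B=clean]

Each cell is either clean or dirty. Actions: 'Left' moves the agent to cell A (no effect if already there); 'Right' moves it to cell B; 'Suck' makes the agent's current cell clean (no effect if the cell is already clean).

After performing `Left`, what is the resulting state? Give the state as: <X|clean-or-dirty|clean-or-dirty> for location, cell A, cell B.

<A|dirty|clean>

start: <B|dirty|clean>
step 1/1 (Left): <A|dirty|clean>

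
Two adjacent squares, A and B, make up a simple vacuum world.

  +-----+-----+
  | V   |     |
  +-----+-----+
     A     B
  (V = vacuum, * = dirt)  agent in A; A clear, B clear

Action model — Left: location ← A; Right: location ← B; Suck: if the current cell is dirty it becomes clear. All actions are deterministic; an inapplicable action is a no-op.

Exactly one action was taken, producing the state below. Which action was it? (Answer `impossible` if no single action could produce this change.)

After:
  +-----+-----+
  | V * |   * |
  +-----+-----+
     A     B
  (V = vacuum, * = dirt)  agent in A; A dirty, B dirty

impossible

try  Left: loc=A A=clear B=clear
try Right: loc=B A=clear B=clear
try  Suck: loc=A A=clear B=clear
no single action produces the after-state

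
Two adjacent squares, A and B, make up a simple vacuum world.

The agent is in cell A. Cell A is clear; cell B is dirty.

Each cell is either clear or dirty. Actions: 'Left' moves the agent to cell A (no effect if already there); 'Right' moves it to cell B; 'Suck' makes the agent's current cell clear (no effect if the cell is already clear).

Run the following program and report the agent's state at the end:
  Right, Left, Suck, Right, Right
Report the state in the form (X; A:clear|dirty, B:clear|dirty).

(B; A:clear, B:dirty)

t=1 Right ⇒ (B; A:clear, B:dirty)
t=2 Left ⇒ (A; A:clear, B:dirty)
t=3 Suck ⇒ (A; A:clear, B:dirty)
t=4 Right ⇒ (B; A:clear, B:dirty)
t=5 Right ⇒ (B; A:clear, B:dirty)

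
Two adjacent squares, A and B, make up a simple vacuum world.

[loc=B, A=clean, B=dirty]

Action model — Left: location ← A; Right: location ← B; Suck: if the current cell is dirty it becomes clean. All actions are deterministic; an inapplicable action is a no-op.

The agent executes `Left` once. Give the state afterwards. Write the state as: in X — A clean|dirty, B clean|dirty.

in A — A clean, B dirty

start: in B — A clean, B dirty
Left (#1): in A — A clean, B dirty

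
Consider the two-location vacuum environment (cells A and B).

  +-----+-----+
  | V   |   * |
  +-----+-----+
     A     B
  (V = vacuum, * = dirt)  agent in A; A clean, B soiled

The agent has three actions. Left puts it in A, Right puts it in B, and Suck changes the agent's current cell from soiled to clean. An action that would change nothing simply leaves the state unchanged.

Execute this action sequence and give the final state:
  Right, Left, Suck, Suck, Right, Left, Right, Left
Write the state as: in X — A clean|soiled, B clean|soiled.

[1] after Right: in B — A clean, B soiled
[2] after Left: in A — A clean, B soiled
[3] after Suck: in A — A clean, B soiled
[4] after Suck: in A — A clean, B soiled
[5] after Right: in B — A clean, B soiled
[6] after Left: in A — A clean, B soiled
[7] after Right: in B — A clean, B soiled
[8] after Left: in A — A clean, B soiled

in A — A clean, B soiled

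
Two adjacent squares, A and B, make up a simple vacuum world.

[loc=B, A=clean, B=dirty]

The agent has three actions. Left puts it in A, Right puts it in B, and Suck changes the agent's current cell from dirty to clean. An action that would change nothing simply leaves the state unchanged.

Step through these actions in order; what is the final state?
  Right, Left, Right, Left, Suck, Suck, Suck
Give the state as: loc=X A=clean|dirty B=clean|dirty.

loc=A A=clean B=dirty

t=1 Right ⇒ loc=B A=clean B=dirty
t=2 Left ⇒ loc=A A=clean B=dirty
t=3 Right ⇒ loc=B A=clean B=dirty
t=4 Left ⇒ loc=A A=clean B=dirty
t=5 Suck ⇒ loc=A A=clean B=dirty
t=6 Suck ⇒ loc=A A=clean B=dirty
t=7 Suck ⇒ loc=A A=clean B=dirty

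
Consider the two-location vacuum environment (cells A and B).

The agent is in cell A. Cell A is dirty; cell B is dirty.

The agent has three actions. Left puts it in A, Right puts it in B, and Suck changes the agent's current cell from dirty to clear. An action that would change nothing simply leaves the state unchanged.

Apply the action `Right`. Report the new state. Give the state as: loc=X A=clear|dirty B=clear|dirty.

start: loc=A A=dirty B=dirty
step 1/1 (Right): loc=B A=dirty B=dirty

loc=B A=dirty B=dirty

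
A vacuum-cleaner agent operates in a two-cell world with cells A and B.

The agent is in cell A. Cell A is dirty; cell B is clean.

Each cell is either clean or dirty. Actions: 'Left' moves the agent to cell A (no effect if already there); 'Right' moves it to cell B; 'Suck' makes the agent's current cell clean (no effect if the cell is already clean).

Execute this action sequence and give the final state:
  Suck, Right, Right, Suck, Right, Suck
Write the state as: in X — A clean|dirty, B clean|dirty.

in B — A clean, B clean

step 1/6 (Suck): in A — A clean, B clean
step 2/6 (Right): in B — A clean, B clean
step 3/6 (Right): in B — A clean, B clean
step 4/6 (Suck): in B — A clean, B clean
step 5/6 (Right): in B — A clean, B clean
step 6/6 (Suck): in B — A clean, B clean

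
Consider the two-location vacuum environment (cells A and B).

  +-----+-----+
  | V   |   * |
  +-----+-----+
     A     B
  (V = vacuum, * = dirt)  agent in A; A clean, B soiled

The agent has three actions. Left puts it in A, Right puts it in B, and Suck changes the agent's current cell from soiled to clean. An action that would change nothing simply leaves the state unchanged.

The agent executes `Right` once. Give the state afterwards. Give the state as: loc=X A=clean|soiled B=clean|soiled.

start: loc=A A=clean B=soiled
step 1/1 (Right): loc=B A=clean B=soiled

loc=B A=clean B=soiled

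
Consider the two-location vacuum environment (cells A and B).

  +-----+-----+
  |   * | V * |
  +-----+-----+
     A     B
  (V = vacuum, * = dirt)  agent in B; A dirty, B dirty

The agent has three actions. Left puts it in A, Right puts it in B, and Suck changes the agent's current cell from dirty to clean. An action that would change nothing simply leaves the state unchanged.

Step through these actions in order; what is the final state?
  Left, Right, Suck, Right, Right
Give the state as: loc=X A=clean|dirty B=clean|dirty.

loc=B A=dirty B=clean

t=1 Left ⇒ loc=A A=dirty B=dirty
t=2 Right ⇒ loc=B A=dirty B=dirty
t=3 Suck ⇒ loc=B A=dirty B=clean
t=4 Right ⇒ loc=B A=dirty B=clean
t=5 Right ⇒ loc=B A=dirty B=clean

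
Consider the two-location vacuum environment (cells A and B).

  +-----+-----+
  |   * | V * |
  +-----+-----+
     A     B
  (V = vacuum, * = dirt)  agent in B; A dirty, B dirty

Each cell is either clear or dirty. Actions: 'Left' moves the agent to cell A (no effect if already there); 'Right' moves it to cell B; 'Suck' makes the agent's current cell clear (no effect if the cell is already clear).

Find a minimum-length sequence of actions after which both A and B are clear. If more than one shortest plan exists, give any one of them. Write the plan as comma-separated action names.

Suck, Left, Suck

1) do Suck; now loc=B A=dirty B=clear
2) do Left; now loc=A A=dirty B=clear
3) do Suck; now loc=A A=clear B=clear
min 3: Suck B + move + Suck A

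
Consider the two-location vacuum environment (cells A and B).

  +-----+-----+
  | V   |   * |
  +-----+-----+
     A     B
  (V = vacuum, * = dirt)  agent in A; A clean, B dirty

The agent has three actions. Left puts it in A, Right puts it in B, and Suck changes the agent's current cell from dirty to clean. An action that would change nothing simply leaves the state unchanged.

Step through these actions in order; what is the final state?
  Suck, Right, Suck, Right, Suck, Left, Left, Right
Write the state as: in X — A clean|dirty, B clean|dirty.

Suck (#1): in A — A clean, B dirty
Right (#2): in B — A clean, B dirty
Suck (#3): in B — A clean, B clean
Right (#4): in B — A clean, B clean
Suck (#5): in B — A clean, B clean
Left (#6): in A — A clean, B clean
Left (#7): in A — A clean, B clean
Right (#8): in B — A clean, B clean

in B — A clean, B clean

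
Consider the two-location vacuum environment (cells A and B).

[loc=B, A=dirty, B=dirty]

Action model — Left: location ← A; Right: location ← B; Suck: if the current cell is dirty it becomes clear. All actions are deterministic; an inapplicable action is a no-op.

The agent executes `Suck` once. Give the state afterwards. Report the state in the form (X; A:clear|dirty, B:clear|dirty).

(B; A:dirty, B:clear)

start: (B; A:dirty, B:dirty)
1. Suck → (B; A:dirty, B:clear)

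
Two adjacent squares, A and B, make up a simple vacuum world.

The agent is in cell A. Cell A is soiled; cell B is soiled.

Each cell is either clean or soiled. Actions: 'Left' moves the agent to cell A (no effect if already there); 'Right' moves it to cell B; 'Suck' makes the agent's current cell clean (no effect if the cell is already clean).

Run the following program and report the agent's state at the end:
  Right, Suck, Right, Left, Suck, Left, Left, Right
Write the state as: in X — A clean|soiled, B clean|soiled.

1) do Right; now in B — A soiled, B soiled
2) do Suck; now in B — A soiled, B clean
3) do Right; now in B — A soiled, B clean
4) do Left; now in A — A soiled, B clean
5) do Suck; now in A — A clean, B clean
6) do Left; now in A — A clean, B clean
7) do Left; now in A — A clean, B clean
8) do Right; now in B — A clean, B clean

in B — A clean, B clean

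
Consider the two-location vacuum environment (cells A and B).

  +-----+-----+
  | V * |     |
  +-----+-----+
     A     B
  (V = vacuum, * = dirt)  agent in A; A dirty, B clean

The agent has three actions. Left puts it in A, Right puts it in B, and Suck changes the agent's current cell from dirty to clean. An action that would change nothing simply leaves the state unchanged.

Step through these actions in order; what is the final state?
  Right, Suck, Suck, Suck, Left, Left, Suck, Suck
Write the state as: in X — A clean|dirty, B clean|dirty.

t=1 Right ⇒ in B — A dirty, B clean
t=2 Suck ⇒ in B — A dirty, B clean
t=3 Suck ⇒ in B — A dirty, B clean
t=4 Suck ⇒ in B — A dirty, B clean
t=5 Left ⇒ in A — A dirty, B clean
t=6 Left ⇒ in A — A dirty, B clean
t=7 Suck ⇒ in A — A clean, B clean
t=8 Suck ⇒ in A — A clean, B clean

in A — A clean, B clean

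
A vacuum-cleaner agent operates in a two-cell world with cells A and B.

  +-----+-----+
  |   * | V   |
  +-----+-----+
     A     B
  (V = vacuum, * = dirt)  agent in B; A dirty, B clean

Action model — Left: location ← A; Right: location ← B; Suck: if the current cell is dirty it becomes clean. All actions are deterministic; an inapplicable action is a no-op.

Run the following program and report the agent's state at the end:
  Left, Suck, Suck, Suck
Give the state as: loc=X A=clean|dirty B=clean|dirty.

t=1 Left ⇒ loc=A A=dirty B=clean
t=2 Suck ⇒ loc=A A=clean B=clean
t=3 Suck ⇒ loc=A A=clean B=clean
t=4 Suck ⇒ loc=A A=clean B=clean

loc=A A=clean B=clean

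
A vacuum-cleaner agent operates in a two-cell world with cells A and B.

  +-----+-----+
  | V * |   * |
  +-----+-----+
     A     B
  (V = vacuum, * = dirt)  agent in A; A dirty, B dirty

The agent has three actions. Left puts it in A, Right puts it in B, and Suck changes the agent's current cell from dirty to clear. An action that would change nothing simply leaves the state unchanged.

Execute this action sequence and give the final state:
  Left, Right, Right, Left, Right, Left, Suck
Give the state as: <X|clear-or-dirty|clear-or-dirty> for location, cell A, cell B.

<A|clear|dirty>

1. Left → <A|dirty|dirty>
2. Right → <B|dirty|dirty>
3. Right → <B|dirty|dirty>
4. Left → <A|dirty|dirty>
5. Right → <B|dirty|dirty>
6. Left → <A|dirty|dirty>
7. Suck → <A|clear|dirty>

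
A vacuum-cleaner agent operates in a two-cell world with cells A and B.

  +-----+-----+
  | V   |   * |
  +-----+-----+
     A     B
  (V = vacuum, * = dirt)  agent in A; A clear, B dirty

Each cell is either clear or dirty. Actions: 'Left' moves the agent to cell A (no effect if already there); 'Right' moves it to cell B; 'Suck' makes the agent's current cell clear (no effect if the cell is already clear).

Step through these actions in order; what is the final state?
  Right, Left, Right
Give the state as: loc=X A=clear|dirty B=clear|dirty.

1) do Right; now loc=B A=clear B=dirty
2) do Left; now loc=A A=clear B=dirty
3) do Right; now loc=B A=clear B=dirty

loc=B A=clear B=dirty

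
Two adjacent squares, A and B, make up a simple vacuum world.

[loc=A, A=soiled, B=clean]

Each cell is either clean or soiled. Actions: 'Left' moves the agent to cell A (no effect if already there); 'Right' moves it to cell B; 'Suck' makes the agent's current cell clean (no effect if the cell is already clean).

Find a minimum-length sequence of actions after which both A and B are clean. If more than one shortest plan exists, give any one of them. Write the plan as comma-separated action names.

Suck

1) do Suck; now <A|clean|clean>
min 1: A is soiled, one Suck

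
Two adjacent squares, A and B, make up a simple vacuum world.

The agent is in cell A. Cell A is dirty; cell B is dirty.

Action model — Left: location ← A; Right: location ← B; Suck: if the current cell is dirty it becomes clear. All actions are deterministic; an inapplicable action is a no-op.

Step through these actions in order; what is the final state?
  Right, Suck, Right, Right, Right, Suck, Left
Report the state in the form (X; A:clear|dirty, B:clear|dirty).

(A; A:dirty, B:clear)

[1] after Right: (B; A:dirty, B:dirty)
[2] after Suck: (B; A:dirty, B:clear)
[3] after Right: (B; A:dirty, B:clear)
[4] after Right: (B; A:dirty, B:clear)
[5] after Right: (B; A:dirty, B:clear)
[6] after Suck: (B; A:dirty, B:clear)
[7] after Left: (A; A:dirty, B:clear)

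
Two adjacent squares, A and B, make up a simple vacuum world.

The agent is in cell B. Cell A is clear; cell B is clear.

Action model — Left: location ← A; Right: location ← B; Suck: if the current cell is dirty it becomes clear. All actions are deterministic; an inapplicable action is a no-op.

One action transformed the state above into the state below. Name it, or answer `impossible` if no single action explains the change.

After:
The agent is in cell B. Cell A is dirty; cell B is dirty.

try  Left: in A — A clear, B clear
try Right: in B — A clear, B clear
try  Suck: in B — A clear, B clear
no single action produces the after-state

impossible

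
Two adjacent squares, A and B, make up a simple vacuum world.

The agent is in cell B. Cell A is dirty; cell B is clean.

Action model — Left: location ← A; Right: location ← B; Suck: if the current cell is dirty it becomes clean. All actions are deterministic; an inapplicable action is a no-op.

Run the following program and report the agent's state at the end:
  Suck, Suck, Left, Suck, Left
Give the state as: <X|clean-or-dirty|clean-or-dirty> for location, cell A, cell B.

<A|clean|clean>

1. Suck → <B|dirty|clean>
2. Suck → <B|dirty|clean>
3. Left → <A|dirty|clean>
4. Suck → <A|clean|clean>
5. Left → <A|clean|clean>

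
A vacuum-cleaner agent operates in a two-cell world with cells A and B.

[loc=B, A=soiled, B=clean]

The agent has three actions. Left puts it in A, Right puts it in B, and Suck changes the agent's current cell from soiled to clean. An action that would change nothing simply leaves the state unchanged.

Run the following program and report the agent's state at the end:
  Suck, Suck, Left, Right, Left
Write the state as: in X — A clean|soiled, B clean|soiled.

in A — A soiled, B clean

1) do Suck; now in B — A soiled, B clean
2) do Suck; now in B — A soiled, B clean
3) do Left; now in A — A soiled, B clean
4) do Right; now in B — A soiled, B clean
5) do Left; now in A — A soiled, B clean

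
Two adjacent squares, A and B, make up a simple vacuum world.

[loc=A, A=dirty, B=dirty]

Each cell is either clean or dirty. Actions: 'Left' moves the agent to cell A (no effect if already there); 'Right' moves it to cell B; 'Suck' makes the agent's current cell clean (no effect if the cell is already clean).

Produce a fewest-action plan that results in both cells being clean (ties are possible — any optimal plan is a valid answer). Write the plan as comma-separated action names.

Suck, Right, Suck

Suck (#1): loc=A A=clean B=dirty
Right (#2): loc=B A=clean B=dirty
Suck (#3): loc=B A=clean B=clean
min 3: Suck A + move + Suck B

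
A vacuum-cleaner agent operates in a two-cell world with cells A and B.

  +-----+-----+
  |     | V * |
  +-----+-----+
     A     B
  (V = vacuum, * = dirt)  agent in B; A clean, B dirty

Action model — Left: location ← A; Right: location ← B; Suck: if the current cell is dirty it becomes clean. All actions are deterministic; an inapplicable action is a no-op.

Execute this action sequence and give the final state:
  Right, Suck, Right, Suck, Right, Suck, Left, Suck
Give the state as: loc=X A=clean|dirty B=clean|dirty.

loc=A A=clean B=clean

1. Right → loc=B A=clean B=dirty
2. Suck → loc=B A=clean B=clean
3. Right → loc=B A=clean B=clean
4. Suck → loc=B A=clean B=clean
5. Right → loc=B A=clean B=clean
6. Suck → loc=B A=clean B=clean
7. Left → loc=A A=clean B=clean
8. Suck → loc=A A=clean B=clean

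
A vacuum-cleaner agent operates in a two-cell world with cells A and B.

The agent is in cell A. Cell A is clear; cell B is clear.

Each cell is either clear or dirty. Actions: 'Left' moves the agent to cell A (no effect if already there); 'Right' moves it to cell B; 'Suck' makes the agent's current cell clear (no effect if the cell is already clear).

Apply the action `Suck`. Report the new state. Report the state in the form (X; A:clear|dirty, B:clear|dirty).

(A; A:clear, B:clear)

start: (A; A:clear, B:clear)
1) do Suck; now (A; A:clear, B:clear)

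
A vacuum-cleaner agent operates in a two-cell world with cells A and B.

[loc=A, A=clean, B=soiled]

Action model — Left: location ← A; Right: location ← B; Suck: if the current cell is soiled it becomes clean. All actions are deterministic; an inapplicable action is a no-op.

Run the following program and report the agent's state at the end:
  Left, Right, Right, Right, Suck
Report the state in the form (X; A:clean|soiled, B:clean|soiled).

step 1/5 (Left): (A; A:clean, B:soiled)
step 2/5 (Right): (B; A:clean, B:soiled)
step 3/5 (Right): (B; A:clean, B:soiled)
step 4/5 (Right): (B; A:clean, B:soiled)
step 5/5 (Suck): (B; A:clean, B:clean)

(B; A:clean, B:clean)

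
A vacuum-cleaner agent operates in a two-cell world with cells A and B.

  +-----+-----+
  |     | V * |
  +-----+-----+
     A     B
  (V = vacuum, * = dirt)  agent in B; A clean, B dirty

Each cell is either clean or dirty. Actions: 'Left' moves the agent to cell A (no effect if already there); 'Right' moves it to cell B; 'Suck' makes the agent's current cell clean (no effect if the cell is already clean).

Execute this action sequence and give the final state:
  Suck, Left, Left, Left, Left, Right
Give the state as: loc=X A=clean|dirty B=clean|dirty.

1) do Suck; now loc=B A=clean B=clean
2) do Left; now loc=A A=clean B=clean
3) do Left; now loc=A A=clean B=clean
4) do Left; now loc=A A=clean B=clean
5) do Left; now loc=A A=clean B=clean
6) do Right; now loc=B A=clean B=clean

loc=B A=clean B=clean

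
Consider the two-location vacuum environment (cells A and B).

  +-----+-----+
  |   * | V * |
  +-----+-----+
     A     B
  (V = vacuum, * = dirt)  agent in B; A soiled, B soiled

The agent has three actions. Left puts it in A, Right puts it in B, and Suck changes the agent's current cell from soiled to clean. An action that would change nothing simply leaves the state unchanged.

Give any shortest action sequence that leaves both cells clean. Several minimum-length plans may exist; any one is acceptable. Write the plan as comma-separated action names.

Suck, Left, Suck

1) do Suck; now (B; A:soiled, B:clean)
2) do Left; now (A; A:soiled, B:clean)
3) do Suck; now (A; A:clean, B:clean)
min 3: Suck B + move + Suck A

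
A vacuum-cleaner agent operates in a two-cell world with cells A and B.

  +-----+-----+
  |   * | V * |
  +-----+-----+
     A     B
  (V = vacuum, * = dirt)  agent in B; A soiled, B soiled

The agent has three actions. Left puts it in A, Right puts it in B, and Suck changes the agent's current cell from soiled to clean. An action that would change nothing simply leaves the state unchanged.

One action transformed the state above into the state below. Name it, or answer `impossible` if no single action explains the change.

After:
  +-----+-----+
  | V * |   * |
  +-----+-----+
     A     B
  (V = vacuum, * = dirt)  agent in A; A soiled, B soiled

Left

try  Left: <A|soiled|soiled>  ← match
try Right: <B|soiled|soiled>
try  Suck: <B|soiled|clean>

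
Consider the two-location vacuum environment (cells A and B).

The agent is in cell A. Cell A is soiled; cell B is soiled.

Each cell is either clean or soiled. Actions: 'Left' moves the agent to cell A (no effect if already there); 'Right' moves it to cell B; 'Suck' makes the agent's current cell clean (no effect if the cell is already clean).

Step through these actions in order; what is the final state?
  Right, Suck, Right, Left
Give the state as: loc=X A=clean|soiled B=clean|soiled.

t=1 Right ⇒ loc=B A=soiled B=soiled
t=2 Suck ⇒ loc=B A=soiled B=clean
t=3 Right ⇒ loc=B A=soiled B=clean
t=4 Left ⇒ loc=A A=soiled B=clean

loc=A A=soiled B=clean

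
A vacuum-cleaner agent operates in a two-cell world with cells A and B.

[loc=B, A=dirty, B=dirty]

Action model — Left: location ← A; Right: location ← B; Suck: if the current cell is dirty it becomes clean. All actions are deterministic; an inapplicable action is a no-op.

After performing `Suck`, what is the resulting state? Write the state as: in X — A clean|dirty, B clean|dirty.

in B — A dirty, B clean

start: in B — A dirty, B dirty
1) do Suck; now in B — A dirty, B clean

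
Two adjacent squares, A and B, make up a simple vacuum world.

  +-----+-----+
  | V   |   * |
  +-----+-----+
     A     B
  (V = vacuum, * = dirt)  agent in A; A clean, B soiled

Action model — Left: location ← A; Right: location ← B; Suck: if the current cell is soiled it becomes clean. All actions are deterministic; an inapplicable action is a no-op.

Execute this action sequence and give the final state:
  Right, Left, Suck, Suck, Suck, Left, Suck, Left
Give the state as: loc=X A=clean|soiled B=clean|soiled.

loc=A A=clean B=soiled

1) do Right; now loc=B A=clean B=soiled
2) do Left; now loc=A A=clean B=soiled
3) do Suck; now loc=A A=clean B=soiled
4) do Suck; now loc=A A=clean B=soiled
5) do Suck; now loc=A A=clean B=soiled
6) do Left; now loc=A A=clean B=soiled
7) do Suck; now loc=A A=clean B=soiled
8) do Left; now loc=A A=clean B=soiled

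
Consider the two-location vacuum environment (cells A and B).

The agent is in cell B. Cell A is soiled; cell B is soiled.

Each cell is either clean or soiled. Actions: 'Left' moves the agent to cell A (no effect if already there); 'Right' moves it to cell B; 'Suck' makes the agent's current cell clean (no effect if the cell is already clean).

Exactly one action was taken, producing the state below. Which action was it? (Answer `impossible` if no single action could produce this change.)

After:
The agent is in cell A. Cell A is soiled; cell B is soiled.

try  Left: in A — A soiled, B soiled  ← match
try Right: in B — A soiled, B soiled
try  Suck: in B — A soiled, B clean

Left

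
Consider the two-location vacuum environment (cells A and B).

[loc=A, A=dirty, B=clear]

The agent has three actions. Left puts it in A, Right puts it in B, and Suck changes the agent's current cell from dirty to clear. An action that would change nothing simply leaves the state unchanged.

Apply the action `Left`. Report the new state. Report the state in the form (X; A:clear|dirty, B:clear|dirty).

(A; A:dirty, B:clear)

start: (A; A:dirty, B:clear)
step 1/1 (Left): (A; A:dirty, B:clear)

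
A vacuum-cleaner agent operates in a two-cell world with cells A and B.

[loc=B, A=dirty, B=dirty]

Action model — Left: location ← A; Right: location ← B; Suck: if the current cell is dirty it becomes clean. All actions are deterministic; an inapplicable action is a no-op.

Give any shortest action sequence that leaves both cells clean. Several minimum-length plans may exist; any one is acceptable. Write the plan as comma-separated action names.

step 1/3 (Suck): (B; A:dirty, B:clean)
step 2/3 (Left): (A; A:dirty, B:clean)
step 3/3 (Suck): (A; A:clean, B:clean)
min 3: Suck B + move + Suck A

Suck, Left, Suck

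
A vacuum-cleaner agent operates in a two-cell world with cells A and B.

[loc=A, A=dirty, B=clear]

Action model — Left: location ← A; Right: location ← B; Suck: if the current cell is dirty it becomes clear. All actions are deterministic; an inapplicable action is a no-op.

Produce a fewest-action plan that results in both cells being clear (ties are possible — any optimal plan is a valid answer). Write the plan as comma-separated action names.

Suck

Suck (#1): (A; A:clear, B:clear)
min 1: A is dirty, one Suck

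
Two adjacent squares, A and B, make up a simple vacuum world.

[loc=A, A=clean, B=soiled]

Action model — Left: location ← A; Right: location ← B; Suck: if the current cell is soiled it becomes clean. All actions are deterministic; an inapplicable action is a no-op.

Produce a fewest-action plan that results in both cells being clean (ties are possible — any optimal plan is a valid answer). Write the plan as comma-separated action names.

t=1 Right ⇒ (B; A:clean, B:soiled)
t=2 Suck ⇒ (B; A:clean, B:clean)
min 2: go B then Suck

Right, Suck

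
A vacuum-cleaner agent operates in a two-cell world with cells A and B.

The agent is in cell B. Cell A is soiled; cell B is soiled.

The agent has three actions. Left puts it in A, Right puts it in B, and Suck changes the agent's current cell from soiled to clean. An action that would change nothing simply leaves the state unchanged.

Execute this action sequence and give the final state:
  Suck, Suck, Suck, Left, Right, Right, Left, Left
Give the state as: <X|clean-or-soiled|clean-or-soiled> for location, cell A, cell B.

t=1 Suck ⇒ <B|soiled|clean>
t=2 Suck ⇒ <B|soiled|clean>
t=3 Suck ⇒ <B|soiled|clean>
t=4 Left ⇒ <A|soiled|clean>
t=5 Right ⇒ <B|soiled|clean>
t=6 Right ⇒ <B|soiled|clean>
t=7 Left ⇒ <A|soiled|clean>
t=8 Left ⇒ <A|soiled|clean>

<A|soiled|clean>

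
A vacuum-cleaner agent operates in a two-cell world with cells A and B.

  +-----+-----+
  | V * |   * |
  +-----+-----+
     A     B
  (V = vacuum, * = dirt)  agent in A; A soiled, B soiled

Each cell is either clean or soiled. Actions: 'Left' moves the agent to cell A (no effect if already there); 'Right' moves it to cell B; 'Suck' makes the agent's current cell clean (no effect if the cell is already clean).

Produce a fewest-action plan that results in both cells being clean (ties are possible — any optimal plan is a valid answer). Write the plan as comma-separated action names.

t=1 Suck ⇒ in A — A clean, B soiled
t=2 Right ⇒ in B — A clean, B soiled
t=3 Suck ⇒ in B — A clean, B clean
min 3: Suck A + move + Suck B

Suck, Right, Suck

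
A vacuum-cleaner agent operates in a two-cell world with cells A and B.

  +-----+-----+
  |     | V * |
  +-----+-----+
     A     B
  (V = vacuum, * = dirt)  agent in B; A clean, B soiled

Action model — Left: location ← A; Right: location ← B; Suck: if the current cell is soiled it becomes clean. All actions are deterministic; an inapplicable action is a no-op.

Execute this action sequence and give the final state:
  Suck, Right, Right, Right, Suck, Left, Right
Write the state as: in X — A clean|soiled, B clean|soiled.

1. Suck → in B — A clean, B clean
2. Right → in B — A clean, B clean
3. Right → in B — A clean, B clean
4. Right → in B — A clean, B clean
5. Suck → in B — A clean, B clean
6. Left → in A — A clean, B clean
7. Right → in B — A clean, B clean

in B — A clean, B clean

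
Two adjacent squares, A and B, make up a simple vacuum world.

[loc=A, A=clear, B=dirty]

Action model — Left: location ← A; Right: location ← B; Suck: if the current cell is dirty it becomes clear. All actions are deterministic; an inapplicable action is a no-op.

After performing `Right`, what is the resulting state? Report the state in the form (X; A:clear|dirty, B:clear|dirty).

start: (A; A:clear, B:dirty)
1) do Right; now (B; A:clear, B:dirty)

(B; A:clear, B:dirty)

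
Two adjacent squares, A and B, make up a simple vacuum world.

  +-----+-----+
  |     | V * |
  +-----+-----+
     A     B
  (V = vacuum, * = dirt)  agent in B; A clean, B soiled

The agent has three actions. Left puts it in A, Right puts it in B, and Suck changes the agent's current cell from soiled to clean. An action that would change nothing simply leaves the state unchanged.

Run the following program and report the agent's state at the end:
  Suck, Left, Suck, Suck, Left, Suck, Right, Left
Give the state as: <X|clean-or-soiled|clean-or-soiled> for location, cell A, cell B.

1. Suck → <B|clean|clean>
2. Left → <A|clean|clean>
3. Suck → <A|clean|clean>
4. Suck → <A|clean|clean>
5. Left → <A|clean|clean>
6. Suck → <A|clean|clean>
7. Right → <B|clean|clean>
8. Left → <A|clean|clean>

<A|clean|clean>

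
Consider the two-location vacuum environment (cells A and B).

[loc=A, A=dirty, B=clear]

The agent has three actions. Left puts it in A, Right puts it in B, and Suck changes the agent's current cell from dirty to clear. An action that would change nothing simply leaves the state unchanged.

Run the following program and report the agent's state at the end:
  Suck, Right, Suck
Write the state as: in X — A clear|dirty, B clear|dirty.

in B — A clear, B clear

[1] after Suck: in A — A clear, B clear
[2] after Right: in B — A clear, B clear
[3] after Suck: in B — A clear, B clear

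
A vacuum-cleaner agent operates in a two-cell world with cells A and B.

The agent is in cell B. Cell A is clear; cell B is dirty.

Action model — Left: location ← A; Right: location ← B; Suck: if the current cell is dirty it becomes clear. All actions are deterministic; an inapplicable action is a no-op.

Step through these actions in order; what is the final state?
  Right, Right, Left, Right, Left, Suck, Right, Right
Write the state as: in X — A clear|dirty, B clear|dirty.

1) do Right; now in B — A clear, B dirty
2) do Right; now in B — A clear, B dirty
3) do Left; now in A — A clear, B dirty
4) do Right; now in B — A clear, B dirty
5) do Left; now in A — A clear, B dirty
6) do Suck; now in A — A clear, B dirty
7) do Right; now in B — A clear, B dirty
8) do Right; now in B — A clear, B dirty

in B — A clear, B dirty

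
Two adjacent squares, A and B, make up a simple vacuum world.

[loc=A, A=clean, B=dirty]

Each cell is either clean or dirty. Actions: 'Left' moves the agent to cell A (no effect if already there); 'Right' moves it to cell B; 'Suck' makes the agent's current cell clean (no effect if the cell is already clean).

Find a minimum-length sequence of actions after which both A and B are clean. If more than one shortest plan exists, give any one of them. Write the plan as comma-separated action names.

Right, Suck

step 1/2 (Right): <B|clean|dirty>
step 2/2 (Suck): <B|clean|clean>
min 2: go B then Suck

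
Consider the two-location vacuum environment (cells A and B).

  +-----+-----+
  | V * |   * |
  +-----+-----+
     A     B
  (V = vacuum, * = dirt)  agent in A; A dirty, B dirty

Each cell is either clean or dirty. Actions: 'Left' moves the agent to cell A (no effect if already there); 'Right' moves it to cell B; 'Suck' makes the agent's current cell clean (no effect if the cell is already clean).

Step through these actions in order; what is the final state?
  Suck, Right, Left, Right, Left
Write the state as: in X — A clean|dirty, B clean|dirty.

in A — A clean, B dirty

[1] after Suck: in A — A clean, B dirty
[2] after Right: in B — A clean, B dirty
[3] after Left: in A — A clean, B dirty
[4] after Right: in B — A clean, B dirty
[5] after Left: in A — A clean, B dirty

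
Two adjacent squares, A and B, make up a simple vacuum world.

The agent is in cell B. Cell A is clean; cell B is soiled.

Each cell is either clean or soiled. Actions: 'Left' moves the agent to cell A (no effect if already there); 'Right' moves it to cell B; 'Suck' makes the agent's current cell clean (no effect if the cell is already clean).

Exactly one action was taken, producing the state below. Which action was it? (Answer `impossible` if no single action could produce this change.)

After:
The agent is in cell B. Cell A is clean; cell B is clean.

Suck

try  Left: (A; A:clean, B:soiled)
try Right: (B; A:clean, B:soiled)
try  Suck: (B; A:clean, B:clean)  ← match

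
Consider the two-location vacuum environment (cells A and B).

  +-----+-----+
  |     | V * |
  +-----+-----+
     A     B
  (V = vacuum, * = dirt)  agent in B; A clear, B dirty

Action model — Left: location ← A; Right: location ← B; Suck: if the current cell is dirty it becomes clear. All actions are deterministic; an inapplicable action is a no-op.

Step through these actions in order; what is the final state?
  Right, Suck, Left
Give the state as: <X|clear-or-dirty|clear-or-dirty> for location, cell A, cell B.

Right (#1): <B|clear|dirty>
Suck (#2): <B|clear|clear>
Left (#3): <A|clear|clear>

<A|clear|clear>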